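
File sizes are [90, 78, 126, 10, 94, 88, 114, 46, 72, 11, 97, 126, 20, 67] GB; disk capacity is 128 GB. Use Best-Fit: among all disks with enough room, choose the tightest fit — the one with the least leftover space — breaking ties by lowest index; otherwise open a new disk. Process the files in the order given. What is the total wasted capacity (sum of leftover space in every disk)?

241

disk 1: place 90 GB, 38 GB left
disk 2: place 78 GB, 50 GB left
disk 3: place 126 GB, 2 GB left
disk 1: place 10 GB, 28 GB left
disk 4: place 94 GB, 34 GB left
disk 5: place 88 GB, 40 GB left
disk 6: place 114 GB, 14 GB left
disk 2: place 46 GB, 4 GB left
disk 7: place 72 GB, 56 GB left
disk 6: place 11 GB, 3 GB left
disk 8: place 97 GB, 31 GB left
disk 9: place 126 GB, 2 GB left
disk 1: place 20 GB, 8 GB left
disk 10: place 67 GB, 61 GB left
10 disks × 128 GB = 1280 GB; used 1039 GB; unused 241 GB.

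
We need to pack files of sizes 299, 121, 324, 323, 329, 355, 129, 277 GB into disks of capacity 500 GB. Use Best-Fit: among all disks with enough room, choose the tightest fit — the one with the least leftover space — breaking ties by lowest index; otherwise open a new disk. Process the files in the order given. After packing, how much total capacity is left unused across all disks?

843

299 GB → disk 1 (remaining 201 GB)
121 GB → disk 1 (remaining 80 GB)
324 GB → disk 2 (remaining 176 GB)
323 GB → disk 3 (remaining 177 GB)
329 GB → disk 4 (remaining 171 GB)
355 GB → disk 5 (remaining 145 GB)
129 GB → disk 5 (remaining 16 GB)
277 GB → disk 6 (remaining 223 GB)
6 disks × 500 GB = 3000 GB; used 2157 GB; unused 843 GB.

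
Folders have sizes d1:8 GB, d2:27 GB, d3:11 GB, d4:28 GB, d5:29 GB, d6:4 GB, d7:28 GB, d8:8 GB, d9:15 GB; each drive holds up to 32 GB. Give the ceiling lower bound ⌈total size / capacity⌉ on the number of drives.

5

Total size = 8 + 27 + 11 + 28 + 29 + 4 + 28 + 8 + 15 = 158 GB.
⌈158 / 32⌉ = 5.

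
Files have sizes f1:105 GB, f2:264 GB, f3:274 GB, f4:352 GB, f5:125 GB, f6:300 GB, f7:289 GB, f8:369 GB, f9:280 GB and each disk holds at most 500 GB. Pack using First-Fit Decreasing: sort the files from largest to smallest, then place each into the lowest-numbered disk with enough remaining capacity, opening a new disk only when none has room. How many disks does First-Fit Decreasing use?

7

Sorted descending: 369, 352, 300, 289, 280, 274, 264, 125, 105.
369 GB → disk 1 (remaining 131 GB)
352 GB → disk 2 (remaining 148 GB)
300 GB → disk 3 (remaining 200 GB)
289 GB → disk 4 (remaining 211 GB)
280 GB → disk 5 (remaining 220 GB)
274 GB → disk 6 (remaining 226 GB)
264 GB → disk 7 (remaining 236 GB)
125 GB → disk 1 (remaining 6 GB)
105 GB → disk 2 (remaining 43 GB)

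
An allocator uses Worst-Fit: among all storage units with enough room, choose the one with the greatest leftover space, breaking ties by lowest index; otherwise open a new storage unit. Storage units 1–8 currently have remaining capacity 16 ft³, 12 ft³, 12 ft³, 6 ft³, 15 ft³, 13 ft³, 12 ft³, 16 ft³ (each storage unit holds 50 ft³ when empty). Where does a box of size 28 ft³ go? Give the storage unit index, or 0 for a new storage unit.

No storage unit has ≥ 28 ft³ free, so a new storage unit is opened.

0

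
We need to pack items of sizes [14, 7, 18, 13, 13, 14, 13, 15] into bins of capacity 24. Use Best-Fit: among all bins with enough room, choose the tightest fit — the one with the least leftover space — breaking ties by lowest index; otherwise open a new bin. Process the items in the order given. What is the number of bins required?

7 bins

14 → bin 1 (remaining 10)
7 → bin 1 (remaining 3)
18 → bin 2 (remaining 6)
13 → bin 3 (remaining 11)
13 → bin 4 (remaining 11)
14 → bin 5 (remaining 10)
13 → bin 6 (remaining 11)
15 → bin 7 (remaining 9)
Final bins: [14,7] [18] [13] [13] [14] [13] [15].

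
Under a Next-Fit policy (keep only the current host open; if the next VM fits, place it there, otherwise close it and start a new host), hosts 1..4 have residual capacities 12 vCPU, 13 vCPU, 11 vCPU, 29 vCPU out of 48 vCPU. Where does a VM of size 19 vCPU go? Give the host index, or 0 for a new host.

Next-Fit only looks at host 4, which has 29 vCPU free.
19 vCPU fits there.

4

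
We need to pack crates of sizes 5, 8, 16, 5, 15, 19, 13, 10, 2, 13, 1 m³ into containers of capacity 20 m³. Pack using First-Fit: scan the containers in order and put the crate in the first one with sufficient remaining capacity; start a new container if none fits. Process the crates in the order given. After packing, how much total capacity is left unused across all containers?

33

Put 5 m³ in container 1; 15 m³ remain.
Put 8 m³ in container 1; 7 m³ remain.
Put 16 m³ in container 2; 4 m³ remain.
Put 5 m³ in container 1; 2 m³ remain.
Put 15 m³ in container 3; 5 m³ remain.
Put 19 m³ in container 4; 1 m³ remain.
Put 13 m³ in container 5; 7 m³ remain.
Put 10 m³ in container 6; 10 m³ remain.
Put 2 m³ in container 1; 0 m³ remain.
Put 13 m³ in container 7; 7 m³ remain.
Put 1 m³ in container 2; 3 m³ remain.
7 containers × 20 m³ = 140 m³; used 107 m³; unused 33 m³.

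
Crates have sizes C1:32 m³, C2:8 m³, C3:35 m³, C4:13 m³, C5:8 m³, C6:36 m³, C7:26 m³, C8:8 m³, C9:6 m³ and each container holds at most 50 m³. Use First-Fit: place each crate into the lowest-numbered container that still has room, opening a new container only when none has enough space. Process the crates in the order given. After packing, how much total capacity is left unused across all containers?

28

Put C1 (32 m³) in container 1; 18 m³ remain.
Put C2 (8 m³) in container 1; 10 m³ remain.
Put C3 (35 m³) in container 2; 15 m³ remain.
Put C4 (13 m³) in container 2; 2 m³ remain.
Put C5 (8 m³) in container 1; 2 m³ remain.
Put C6 (36 m³) in container 3; 14 m³ remain.
Put C7 (26 m³) in container 4; 24 m³ remain.
Put C8 (8 m³) in container 3; 6 m³ remain.
Put C9 (6 m³) in container 3; 0 m³ remain.
4 containers × 50 m³ = 200 m³; used 172 m³; unused 28 m³.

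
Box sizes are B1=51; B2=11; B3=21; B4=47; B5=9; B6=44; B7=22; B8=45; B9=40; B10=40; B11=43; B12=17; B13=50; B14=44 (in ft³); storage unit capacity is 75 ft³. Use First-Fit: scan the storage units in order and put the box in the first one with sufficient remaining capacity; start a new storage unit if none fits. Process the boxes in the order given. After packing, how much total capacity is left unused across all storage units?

Put B1 (51 ft³) in storage unit 1; 24 ft³ remain.
Put B2 (11 ft³) in storage unit 1; 13 ft³ remain.
Put B3 (21 ft³) in storage unit 2; 54 ft³ remain.
Put B4 (47 ft³) in storage unit 2; 7 ft³ remain.
Put B5 (9 ft³) in storage unit 1; 4 ft³ remain.
Put B6 (44 ft³) in storage unit 3; 31 ft³ remain.
Put B7 (22 ft³) in storage unit 3; 9 ft³ remain.
Put B8 (45 ft³) in storage unit 4; 30 ft³ remain.
Put B9 (40 ft³) in storage unit 5; 35 ft³ remain.
Put B10 (40 ft³) in storage unit 6; 35 ft³ remain.
Put B11 (43 ft³) in storage unit 7; 32 ft³ remain.
Put B12 (17 ft³) in storage unit 4; 13 ft³ remain.
Put B13 (50 ft³) in storage unit 8; 25 ft³ remain.
Put B14 (44 ft³) in storage unit 9; 31 ft³ remain.
9 storage units × 75 ft³ = 675 ft³; used 484 ft³; unused 191 ft³.

191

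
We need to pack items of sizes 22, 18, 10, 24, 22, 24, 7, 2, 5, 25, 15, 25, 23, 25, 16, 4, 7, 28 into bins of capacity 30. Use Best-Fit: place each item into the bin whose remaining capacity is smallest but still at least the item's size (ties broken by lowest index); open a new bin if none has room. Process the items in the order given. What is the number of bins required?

22 → bin 1 (remaining 8)
18 → bin 2 (remaining 12)
10 → bin 2 (remaining 2)
24 → bin 3 (remaining 6)
22 → bin 4 (remaining 8)
24 → bin 5 (remaining 6)
7 → bin 1 (remaining 1)
2 → bin 2 (remaining 0)
5 → bin 3 (remaining 1)
25 → bin 6 (remaining 5)
15 → bin 7 (remaining 15)
25 → bin 8 (remaining 5)
23 → bin 9 (remaining 7)
25 → bin 10 (remaining 5)
16 → bin 11 (remaining 14)
4 → bin 6 (remaining 1)
7 → bin 9 (remaining 0)
28 → bin 12 (remaining 2)
Final bins: [22,7] [18,10,2] [24,5] [22] [24] [25,4] [15] [25] [23,7] [25] [16] [28].

12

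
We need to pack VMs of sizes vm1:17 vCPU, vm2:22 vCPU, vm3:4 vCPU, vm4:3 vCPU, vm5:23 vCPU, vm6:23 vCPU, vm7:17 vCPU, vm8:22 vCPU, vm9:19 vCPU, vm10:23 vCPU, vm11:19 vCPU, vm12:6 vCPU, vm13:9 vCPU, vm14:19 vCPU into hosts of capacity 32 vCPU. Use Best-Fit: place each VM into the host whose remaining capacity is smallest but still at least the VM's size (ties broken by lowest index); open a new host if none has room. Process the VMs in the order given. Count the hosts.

vm1 (17 vCPU) → host 1 (remaining 15 vCPU)
vm2 (22 vCPU) → host 2 (remaining 10 vCPU)
vm3 (4 vCPU) → host 2 (remaining 6 vCPU)
vm4 (3 vCPU) → host 2 (remaining 3 vCPU)
vm5 (23 vCPU) → host 3 (remaining 9 vCPU)
vm6 (23 vCPU) → host 4 (remaining 9 vCPU)
vm7 (17 vCPU) → host 5 (remaining 15 vCPU)
vm8 (22 vCPU) → host 6 (remaining 10 vCPU)
vm9 (19 vCPU) → host 7 (remaining 13 vCPU)
vm10 (23 vCPU) → host 8 (remaining 9 vCPU)
vm11 (19 vCPU) → host 9 (remaining 13 vCPU)
vm12 (6 vCPU) → host 3 (remaining 3 vCPU)
vm13 (9 vCPU) → host 4 (remaining 0 vCPU)
vm14 (19 vCPU) → host 10 (remaining 13 vCPU)

10 hosts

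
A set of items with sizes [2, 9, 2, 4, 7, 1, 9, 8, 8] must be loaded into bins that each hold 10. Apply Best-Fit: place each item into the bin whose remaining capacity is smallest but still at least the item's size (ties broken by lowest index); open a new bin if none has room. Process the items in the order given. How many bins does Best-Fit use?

2 → bin 1 (remaining 8)
9 → bin 2 (remaining 1)
2 → bin 1 (remaining 6)
4 → bin 1 (remaining 2)
7 → bin 3 (remaining 3)
1 → bin 2 (remaining 0)
9 → bin 4 (remaining 1)
8 → bin 5 (remaining 2)
8 → bin 6 (remaining 2)

6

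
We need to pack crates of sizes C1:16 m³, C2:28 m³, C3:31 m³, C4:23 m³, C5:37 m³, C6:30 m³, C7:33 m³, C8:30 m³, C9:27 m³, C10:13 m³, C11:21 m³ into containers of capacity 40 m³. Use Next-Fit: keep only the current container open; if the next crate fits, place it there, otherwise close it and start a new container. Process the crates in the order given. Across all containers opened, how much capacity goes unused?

111

Put C1 (16 m³) in container 1; 24 m³ remain.
Put C2 (28 m³) in container 2; 12 m³ remain.
Put C3 (31 m³) in container 3; 9 m³ remain.
Put C4 (23 m³) in container 4; 17 m³ remain.
Put C5 (37 m³) in container 5; 3 m³ remain.
Put C6 (30 m³) in container 6; 10 m³ remain.
Put C7 (33 m³) in container 7; 7 m³ remain.
Put C8 (30 m³) in container 8; 10 m³ remain.
Put C9 (27 m³) in container 9; 13 m³ remain.
Put C10 (13 m³) in container 9; 0 m³ remain.
Put C11 (21 m³) in container 10; 19 m³ remain.
10 containers × 40 m³ = 400 m³; used 289 m³; unused 111 m³.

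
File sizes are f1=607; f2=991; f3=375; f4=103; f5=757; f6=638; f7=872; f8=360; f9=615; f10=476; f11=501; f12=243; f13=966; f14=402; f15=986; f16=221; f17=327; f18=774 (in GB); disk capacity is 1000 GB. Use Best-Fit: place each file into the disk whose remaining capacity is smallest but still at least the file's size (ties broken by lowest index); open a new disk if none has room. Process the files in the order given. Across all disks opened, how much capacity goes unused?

Put f1 (607 GB) in disk 1; 393 GB remain.
Put f2 (991 GB) in disk 2; 9 GB remain.
Put f3 (375 GB) in disk 1; 18 GB remain.
Put f4 (103 GB) in disk 3; 897 GB remain.
Put f5 (757 GB) in disk 3; 140 GB remain.
Put f6 (638 GB) in disk 4; 362 GB remain.
Put f7 (872 GB) in disk 5; 128 GB remain.
Put f8 (360 GB) in disk 4; 2 GB remain.
Put f9 (615 GB) in disk 6; 385 GB remain.
Put f10 (476 GB) in disk 7; 524 GB remain.
Put f11 (501 GB) in disk 7; 23 GB remain.
Put f12 (243 GB) in disk 6; 142 GB remain.
Put f13 (966 GB) in disk 8; 34 GB remain.
Put f14 (402 GB) in disk 9; 598 GB remain.
Put f15 (986 GB) in disk 10; 14 GB remain.
Put f16 (221 GB) in disk 9; 377 GB remain.
Put f17 (327 GB) in disk 9; 50 GB remain.
Put f18 (774 GB) in disk 11; 226 GB remain.
11 disks × 1000 GB = 11000 GB; used 10214 GB; unused 786 GB.

786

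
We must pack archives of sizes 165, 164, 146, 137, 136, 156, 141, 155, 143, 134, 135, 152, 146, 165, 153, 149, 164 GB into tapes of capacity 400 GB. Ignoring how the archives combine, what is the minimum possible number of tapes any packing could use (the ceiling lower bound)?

Total size = 165 + 164 + 146 + 137 + 136 + 156 + 141 + 155 + 143 + 134 + 135 + 152 + 146 + 165 + 153 + 149 + 164 = 2541 GB.
⌈2541 / 400⌉ = 7.

7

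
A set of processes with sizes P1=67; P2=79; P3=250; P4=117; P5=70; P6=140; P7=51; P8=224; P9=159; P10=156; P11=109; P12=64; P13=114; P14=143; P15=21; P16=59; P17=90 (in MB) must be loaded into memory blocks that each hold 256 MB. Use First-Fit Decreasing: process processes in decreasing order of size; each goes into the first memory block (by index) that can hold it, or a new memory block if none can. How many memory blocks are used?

8 memory blocks

Sorted descending: 250, 224, 159, 156, 143, 140, 117, 114, 109, 90, 79, 70, 67, 64, 59, 51, 21.
250 MB → memory block 1 (remaining 6 MB)
224 MB → memory block 2 (remaining 32 MB)
159 MB → memory block 3 (remaining 97 MB)
156 MB → memory block 4 (remaining 100 MB)
143 MB → memory block 5 (remaining 113 MB)
140 MB → memory block 6 (remaining 116 MB)
117 MB → memory block 7 (remaining 139 MB)
114 MB → memory block 6 (remaining 2 MB)
109 MB → memory block 5 (remaining 4 MB)
90 MB → memory block 3 (remaining 7 MB)
79 MB → memory block 4 (remaining 21 MB)
70 MB → memory block 7 (remaining 69 MB)
67 MB → memory block 7 (remaining 2 MB)
64 MB → memory block 8 (remaining 192 MB)
59 MB → memory block 8 (remaining 133 MB)
51 MB → memory block 8 (remaining 82 MB)
21 MB → memory block 2 (remaining 11 MB)
Final memory blocks: [250] [224,21] [159,90] [156,79] [143,109] [140,114] [117,70,67] [64,59,51].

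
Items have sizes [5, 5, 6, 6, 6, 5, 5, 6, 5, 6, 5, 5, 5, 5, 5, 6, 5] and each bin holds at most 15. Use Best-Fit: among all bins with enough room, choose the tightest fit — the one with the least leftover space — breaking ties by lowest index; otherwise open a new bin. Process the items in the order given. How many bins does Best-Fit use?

5 → bin 1 (remaining 10)
5 → bin 1 (remaining 5)
6 → bin 2 (remaining 9)
6 → bin 2 (remaining 3)
6 → bin 3 (remaining 9)
5 → bin 1 (remaining 0)
5 → bin 3 (remaining 4)
6 → bin 4 (remaining 9)
5 → bin 4 (remaining 4)
6 → bin 5 (remaining 9)
5 → bin 5 (remaining 4)
5 → bin 6 (remaining 10)
5 → bin 6 (remaining 5)
5 → bin 6 (remaining 0)
5 → bin 7 (remaining 10)
6 → bin 7 (remaining 4)
5 → bin 8 (remaining 10)

8 bins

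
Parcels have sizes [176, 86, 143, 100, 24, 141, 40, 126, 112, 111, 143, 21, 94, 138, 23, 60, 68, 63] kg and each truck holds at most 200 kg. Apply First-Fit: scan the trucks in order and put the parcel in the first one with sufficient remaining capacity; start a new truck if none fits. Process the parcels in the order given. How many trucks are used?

Put 176 kg in truck 1; 24 kg remain.
Put 86 kg in truck 2; 114 kg remain.
Put 143 kg in truck 3; 57 kg remain.
Put 100 kg in truck 2; 14 kg remain.
Put 24 kg in truck 1; 0 kg remain.
Put 141 kg in truck 4; 59 kg remain.
Put 40 kg in truck 3; 17 kg remain.
Put 126 kg in truck 5; 74 kg remain.
Put 112 kg in truck 6; 88 kg remain.
Put 111 kg in truck 7; 89 kg remain.
Put 143 kg in truck 8; 57 kg remain.
Put 21 kg in truck 4; 38 kg remain.
Put 94 kg in truck 9; 106 kg remain.
Put 138 kg in truck 10; 62 kg remain.
Put 23 kg in truck 4; 15 kg remain.
Put 60 kg in truck 5; 14 kg remain.
Put 68 kg in truck 6; 20 kg remain.
Put 63 kg in truck 7; 26 kg remain.

10 trucks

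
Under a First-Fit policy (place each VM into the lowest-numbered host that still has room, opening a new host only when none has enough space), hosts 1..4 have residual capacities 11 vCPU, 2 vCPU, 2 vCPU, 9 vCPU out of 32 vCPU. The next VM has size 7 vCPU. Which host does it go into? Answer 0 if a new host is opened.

1

Hosts with room: host 1 (11 vCPU), host 4 (9 vCPU).
The first with room is host 1.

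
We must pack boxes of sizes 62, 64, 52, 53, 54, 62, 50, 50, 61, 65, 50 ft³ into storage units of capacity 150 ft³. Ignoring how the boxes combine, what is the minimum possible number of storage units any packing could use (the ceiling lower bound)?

Total size = 62 + 64 + 52 + 53 + 54 + 62 + 50 + 50 + 61 + 65 + 50 = 623 ft³.
⌈623 / 150⌉ = 5.

5 storage units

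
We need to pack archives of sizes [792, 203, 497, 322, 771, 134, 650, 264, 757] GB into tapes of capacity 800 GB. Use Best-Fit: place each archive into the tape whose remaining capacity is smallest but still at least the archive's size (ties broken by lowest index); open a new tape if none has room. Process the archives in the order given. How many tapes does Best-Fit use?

Put 792 GB in tape 1; 8 GB remain.
Put 203 GB in tape 2; 597 GB remain.
Put 497 GB in tape 2; 100 GB remain.
Put 322 GB in tape 3; 478 GB remain.
Put 771 GB in tape 4; 29 GB remain.
Put 134 GB in tape 3; 344 GB remain.
Put 650 GB in tape 5; 150 GB remain.
Put 264 GB in tape 3; 80 GB remain.
Put 757 GB in tape 6; 43 GB remain.
Final tapes: [792] [203,497] [322,134,264] [771] [650] [757].

6 tapes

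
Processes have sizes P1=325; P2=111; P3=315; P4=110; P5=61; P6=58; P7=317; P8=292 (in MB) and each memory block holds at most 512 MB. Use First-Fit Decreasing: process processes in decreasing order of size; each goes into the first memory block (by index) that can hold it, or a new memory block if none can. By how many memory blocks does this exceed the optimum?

First-Fit Decreasing: [325,111,61] [317,110,58] [315] [292] → 4 memory blocks.
Total size 1589 MB; any packing needs at least ⌈1589/512⌉ = 4 memory blocks.
So 4 is already optimal.

0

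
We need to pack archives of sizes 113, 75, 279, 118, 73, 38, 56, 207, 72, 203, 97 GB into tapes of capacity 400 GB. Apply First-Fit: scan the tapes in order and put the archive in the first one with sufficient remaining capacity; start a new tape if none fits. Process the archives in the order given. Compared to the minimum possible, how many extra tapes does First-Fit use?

First-Fit: [113,75,118,73] [279,38,56] [207,72,97] [203] → 4 tapes.
Total size 1331 GB; any packing needs at least ⌈1331/400⌉ = 4 tapes.
So 4 is already optimal.

0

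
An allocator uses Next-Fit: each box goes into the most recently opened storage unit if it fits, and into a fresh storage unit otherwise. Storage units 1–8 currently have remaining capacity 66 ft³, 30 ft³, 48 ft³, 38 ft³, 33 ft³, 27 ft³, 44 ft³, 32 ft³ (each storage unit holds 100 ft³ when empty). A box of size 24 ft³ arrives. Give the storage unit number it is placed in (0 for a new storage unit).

Next-Fit only looks at storage unit 8, which has 32 ft³ free.
24 ft³ fits there.

8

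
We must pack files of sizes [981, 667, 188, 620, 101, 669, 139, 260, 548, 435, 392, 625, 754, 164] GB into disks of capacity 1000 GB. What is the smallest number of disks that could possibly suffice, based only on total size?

Total size = 981 + 667 + 188 + 620 + 101 + 669 + 139 + 260 + 548 + 435 + 392 + 625 + 754 + 164 = 6543 GB.
⌈6543 / 1000⌉ = 7.

7 disks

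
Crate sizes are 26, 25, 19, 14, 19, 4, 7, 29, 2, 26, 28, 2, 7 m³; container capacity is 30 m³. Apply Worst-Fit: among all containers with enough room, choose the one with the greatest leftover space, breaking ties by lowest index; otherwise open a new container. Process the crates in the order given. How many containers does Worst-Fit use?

8

container 1: place 26 m³, 4 m³ left
container 2: place 25 m³, 5 m³ left
container 3: place 19 m³, 11 m³ left
container 4: place 14 m³, 16 m³ left
container 5: place 19 m³, 11 m³ left
container 4: place 4 m³, 12 m³ left
container 4: place 7 m³, 5 m³ left
container 6: place 29 m³, 1 m³ left
container 3: place 2 m³, 9 m³ left
container 7: place 26 m³, 4 m³ left
container 8: place 28 m³, 2 m³ left
container 5: place 2 m³, 9 m³ left
container 3: place 7 m³, 2 m³ left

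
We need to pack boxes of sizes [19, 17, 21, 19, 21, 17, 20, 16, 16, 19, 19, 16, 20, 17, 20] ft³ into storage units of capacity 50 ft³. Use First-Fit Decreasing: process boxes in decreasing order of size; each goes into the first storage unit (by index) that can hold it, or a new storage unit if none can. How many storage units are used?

7 storage units

Sorted descending: 21, 21, 20, 20, 20, 19, 19, 19, 19, 17, 17, 17, 16, 16, 16.
Put 21 ft³ in storage unit 1; 29 ft³ remain.
Put 21 ft³ in storage unit 1; 8 ft³ remain.
Put 20 ft³ in storage unit 2; 30 ft³ remain.
Put 20 ft³ in storage unit 2; 10 ft³ remain.
Put 20 ft³ in storage unit 3; 30 ft³ remain.
Put 19 ft³ in storage unit 3; 11 ft³ remain.
Put 19 ft³ in storage unit 4; 31 ft³ remain.
Put 19 ft³ in storage unit 4; 12 ft³ remain.
Put 19 ft³ in storage unit 5; 31 ft³ remain.
Put 17 ft³ in storage unit 5; 14 ft³ remain.
Put 17 ft³ in storage unit 6; 33 ft³ remain.
Put 17 ft³ in storage unit 6; 16 ft³ remain.
Put 16 ft³ in storage unit 6; 0 ft³ remain.
Put 16 ft³ in storage unit 7; 34 ft³ remain.
Put 16 ft³ in storage unit 7; 18 ft³ remain.
Final storage units: [21,21] [20,20] [20,19] [19,19] [19,17] [17,17,16] [16,16].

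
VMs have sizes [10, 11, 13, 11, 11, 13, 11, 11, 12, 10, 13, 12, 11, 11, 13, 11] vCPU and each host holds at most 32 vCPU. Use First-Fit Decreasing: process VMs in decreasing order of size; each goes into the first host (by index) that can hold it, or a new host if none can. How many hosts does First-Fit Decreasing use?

Sorted descending: 13, 13, 13, 13, 12, 12, 11, 11, 11, 11, 11, 11, 11, 11, 10, 10.
host 1: place 13 vCPU, 19 vCPU left
host 1: place 13 vCPU, 6 vCPU left
host 2: place 13 vCPU, 19 vCPU left
host 2: place 13 vCPU, 6 vCPU left
host 3: place 12 vCPU, 20 vCPU left
host 3: place 12 vCPU, 8 vCPU left
host 4: place 11 vCPU, 21 vCPU left
host 4: place 11 vCPU, 10 vCPU left
host 5: place 11 vCPU, 21 vCPU left
host 5: place 11 vCPU, 10 vCPU left
host 6: place 11 vCPU, 21 vCPU left
host 6: place 11 vCPU, 10 vCPU left
host 7: place 11 vCPU, 21 vCPU left
host 7: place 11 vCPU, 10 vCPU left
host 4: place 10 vCPU, 0 vCPU left
host 5: place 10 vCPU, 0 vCPU left
Final hosts: [13,13] [13,13] [12,12] [11,11,10] [11,11,10] [11,11] [11,11].

7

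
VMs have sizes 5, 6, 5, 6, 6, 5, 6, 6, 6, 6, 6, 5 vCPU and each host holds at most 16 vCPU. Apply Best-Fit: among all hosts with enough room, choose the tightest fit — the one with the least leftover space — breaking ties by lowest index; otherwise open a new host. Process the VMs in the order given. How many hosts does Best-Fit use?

5 vCPU → host 1 (remaining 11 vCPU)
6 vCPU → host 1 (remaining 5 vCPU)
5 vCPU → host 1 (remaining 0 vCPU)
6 vCPU → host 2 (remaining 10 vCPU)
6 vCPU → host 2 (remaining 4 vCPU)
5 vCPU → host 3 (remaining 11 vCPU)
6 vCPU → host 3 (remaining 5 vCPU)
6 vCPU → host 4 (remaining 10 vCPU)
6 vCPU → host 4 (remaining 4 vCPU)
6 vCPU → host 5 (remaining 10 vCPU)
6 vCPU → host 5 (remaining 4 vCPU)
5 vCPU → host 3 (remaining 0 vCPU)
Final hosts: [5,6,5] [6,6] [5,6,5] [6,6] [6,6].

5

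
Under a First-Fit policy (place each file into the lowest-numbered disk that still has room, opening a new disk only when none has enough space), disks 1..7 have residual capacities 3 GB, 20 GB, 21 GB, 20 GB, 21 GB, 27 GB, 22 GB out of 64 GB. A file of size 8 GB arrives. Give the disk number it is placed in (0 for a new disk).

2

Disks with room: disk 2 (20 GB), disk 3 (21 GB), disk 4 (20 GB), disk 5 (21 GB), disk 6 (27 GB), disk 7 (22 GB).
The first with room is disk 2.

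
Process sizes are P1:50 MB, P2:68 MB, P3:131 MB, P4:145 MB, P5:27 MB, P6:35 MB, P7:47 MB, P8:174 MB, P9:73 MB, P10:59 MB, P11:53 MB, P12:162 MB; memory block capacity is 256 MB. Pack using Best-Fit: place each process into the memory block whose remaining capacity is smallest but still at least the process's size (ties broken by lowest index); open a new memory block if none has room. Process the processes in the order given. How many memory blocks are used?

5

memory block 1: place P1 (50 MB), 206 MB left
memory block 1: place P2 (68 MB), 138 MB left
memory block 1: place P3 (131 MB), 7 MB left
memory block 2: place P4 (145 MB), 111 MB left
memory block 2: place P5 (27 MB), 84 MB left
memory block 2: place P6 (35 MB), 49 MB left
memory block 2: place P7 (47 MB), 2 MB left
memory block 3: place P8 (174 MB), 82 MB left
memory block 3: place P9 (73 MB), 9 MB left
memory block 4: place P10 (59 MB), 197 MB left
memory block 4: place P11 (53 MB), 144 MB left
memory block 5: place P12 (162 MB), 94 MB left
Final memory blocks: [50,68,131] [145,27,35,47] [174,73] [59,53] [162].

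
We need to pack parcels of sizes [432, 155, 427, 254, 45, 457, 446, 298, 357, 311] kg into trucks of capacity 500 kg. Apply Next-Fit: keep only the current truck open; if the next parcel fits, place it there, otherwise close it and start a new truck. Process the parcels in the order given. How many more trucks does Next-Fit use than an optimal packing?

Next-Fit: [432] [155] [427] [254,45] [457] [446] [298] [357] [311] → 9 trucks.
8 parcels exceed 250 kg (half the capacity), and no two of those can share a truck, so at least 8 trucks are needed.
An optimal packing achieves that bound: [457] [446,45] [432] [427] [357] [311,155] [298] [254] → 8 trucks.
Excess: 9 − 8 = 1.

1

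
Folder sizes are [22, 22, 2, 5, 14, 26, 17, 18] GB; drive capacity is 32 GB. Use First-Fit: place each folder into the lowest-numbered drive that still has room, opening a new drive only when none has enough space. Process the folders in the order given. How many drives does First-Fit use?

22 GB → drive 1 (remaining 10 GB)
22 GB → drive 2 (remaining 10 GB)
2 GB → drive 1 (remaining 8 GB)
5 GB → drive 1 (remaining 3 GB)
14 GB → drive 3 (remaining 18 GB)
26 GB → drive 4 (remaining 6 GB)
17 GB → drive 3 (remaining 1 GB)
18 GB → drive 5 (remaining 14 GB)
Final drives: [22,2,5] [22] [14,17] [26] [18].

5 drives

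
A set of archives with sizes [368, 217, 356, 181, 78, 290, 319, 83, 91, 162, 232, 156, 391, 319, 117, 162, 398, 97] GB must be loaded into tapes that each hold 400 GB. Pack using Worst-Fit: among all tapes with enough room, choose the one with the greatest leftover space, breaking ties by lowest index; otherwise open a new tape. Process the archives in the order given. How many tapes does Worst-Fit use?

Put 368 GB in tape 1; 32 GB remain.
Put 217 GB in tape 2; 183 GB remain.
Put 356 GB in tape 3; 44 GB remain.
Put 181 GB in tape 2; 2 GB remain.
Put 78 GB in tape 4; 322 GB remain.
Put 290 GB in tape 4; 32 GB remain.
Put 319 GB in tape 5; 81 GB remain.
Put 83 GB in tape 6; 317 GB remain.
Put 91 GB in tape 6; 226 GB remain.
Put 162 GB in tape 6; 64 GB remain.
Put 232 GB in tape 7; 168 GB remain.
Put 156 GB in tape 7; 12 GB remain.
Put 391 GB in tape 8; 9 GB remain.
Put 319 GB in tape 9; 81 GB remain.
Put 117 GB in tape 10; 283 GB remain.
Put 162 GB in tape 10; 121 GB remain.
Put 398 GB in tape 11; 2 GB remain.
Put 97 GB in tape 10; 24 GB remain.
Final tapes: [368] [217,181] [356] [78,290] [319] [83,91,162] [232,156] [391] [319] [117,162,97] [398].

11 tapes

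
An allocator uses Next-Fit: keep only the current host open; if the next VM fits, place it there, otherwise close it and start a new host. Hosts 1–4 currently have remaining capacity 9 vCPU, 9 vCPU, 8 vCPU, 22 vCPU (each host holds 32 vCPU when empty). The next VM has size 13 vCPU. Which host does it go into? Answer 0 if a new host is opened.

4

Next-Fit only looks at host 4, which has 22 vCPU free.
13 vCPU fits there.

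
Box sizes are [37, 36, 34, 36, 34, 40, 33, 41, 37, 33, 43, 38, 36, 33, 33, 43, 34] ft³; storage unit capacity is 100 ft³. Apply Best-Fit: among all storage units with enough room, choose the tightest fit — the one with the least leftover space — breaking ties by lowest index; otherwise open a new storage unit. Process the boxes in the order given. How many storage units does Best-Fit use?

Put 37 ft³ in storage unit 1; 63 ft³ remain.
Put 36 ft³ in storage unit 1; 27 ft³ remain.
Put 34 ft³ in storage unit 2; 66 ft³ remain.
Put 36 ft³ in storage unit 2; 30 ft³ remain.
Put 34 ft³ in storage unit 3; 66 ft³ remain.
Put 40 ft³ in storage unit 3; 26 ft³ remain.
Put 33 ft³ in storage unit 4; 67 ft³ remain.
Put 41 ft³ in storage unit 4; 26 ft³ remain.
Put 37 ft³ in storage unit 5; 63 ft³ remain.
Put 33 ft³ in storage unit 5; 30 ft³ remain.
Put 43 ft³ in storage unit 6; 57 ft³ remain.
Put 38 ft³ in storage unit 6; 19 ft³ remain.
Put 36 ft³ in storage unit 7; 64 ft³ remain.
Put 33 ft³ in storage unit 7; 31 ft³ remain.
Put 33 ft³ in storage unit 8; 67 ft³ remain.
Put 43 ft³ in storage unit 8; 24 ft³ remain.
Put 34 ft³ in storage unit 9; 66 ft³ remain.
Final storage units: [37,36] [34,36] [34,40] [33,41] [37,33] [43,38] [36,33] [33,43] [34].

9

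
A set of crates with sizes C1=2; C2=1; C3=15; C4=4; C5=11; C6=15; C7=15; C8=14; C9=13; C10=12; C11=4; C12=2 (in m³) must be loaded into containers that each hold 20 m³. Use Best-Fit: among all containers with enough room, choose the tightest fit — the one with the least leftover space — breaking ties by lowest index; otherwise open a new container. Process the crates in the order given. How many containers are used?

container 1: place C1 (2 m³), 18 m³ left
container 1: place C2 (1 m³), 17 m³ left
container 1: place C3 (15 m³), 2 m³ left
container 2: place C4 (4 m³), 16 m³ left
container 2: place C5 (11 m³), 5 m³ left
container 3: place C6 (15 m³), 5 m³ left
container 4: place C7 (15 m³), 5 m³ left
container 5: place C8 (14 m³), 6 m³ left
container 6: place C9 (13 m³), 7 m³ left
container 7: place C10 (12 m³), 8 m³ left
container 2: place C11 (4 m³), 1 m³ left
container 1: place C12 (2 m³), 0 m³ left
Final containers: [2,1,15,2] [4,11,4] [15] [15] [14] [13] [12].

7 containers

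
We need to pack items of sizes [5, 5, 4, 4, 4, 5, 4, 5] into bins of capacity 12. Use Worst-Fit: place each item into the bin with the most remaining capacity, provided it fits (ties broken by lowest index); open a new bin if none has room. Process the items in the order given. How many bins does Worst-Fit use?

4 bins

bin 1: place 5, 7 left
bin 1: place 5, 2 left
bin 2: place 4, 8 left
bin 2: place 4, 4 left
bin 2: place 4, 0 left
bin 3: place 5, 7 left
bin 3: place 4, 3 left
bin 4: place 5, 7 left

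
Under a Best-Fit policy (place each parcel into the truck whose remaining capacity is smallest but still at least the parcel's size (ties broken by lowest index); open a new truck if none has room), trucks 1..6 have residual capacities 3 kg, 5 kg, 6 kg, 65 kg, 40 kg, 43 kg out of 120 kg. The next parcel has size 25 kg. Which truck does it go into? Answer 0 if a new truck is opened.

5

Trucks with room: truck 4 (65 kg), truck 5 (40 kg), truck 6 (43 kg).
Tightest fit is truck 5 with 40 kg free.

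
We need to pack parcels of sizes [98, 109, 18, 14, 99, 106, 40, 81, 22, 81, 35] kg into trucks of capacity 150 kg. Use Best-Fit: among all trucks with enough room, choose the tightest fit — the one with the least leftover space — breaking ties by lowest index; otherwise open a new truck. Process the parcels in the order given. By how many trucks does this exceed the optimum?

Best-Fit: [98,35] [109,18,14] [99,22] [106,40] [81] [81] → 6 trucks.
6 parcels exceed 75 kg (half the capacity), and no two of those can share a truck, so at least 6 trucks are needed.
So 6 is already optimal.

0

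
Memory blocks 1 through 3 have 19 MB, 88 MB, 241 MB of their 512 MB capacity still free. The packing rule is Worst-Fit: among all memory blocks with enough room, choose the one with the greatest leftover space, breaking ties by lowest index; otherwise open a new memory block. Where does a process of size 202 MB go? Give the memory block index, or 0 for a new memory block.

Memory blocks with room: memory block 3 (241 MB).
Most room is memory block 3 with 241 MB free.

3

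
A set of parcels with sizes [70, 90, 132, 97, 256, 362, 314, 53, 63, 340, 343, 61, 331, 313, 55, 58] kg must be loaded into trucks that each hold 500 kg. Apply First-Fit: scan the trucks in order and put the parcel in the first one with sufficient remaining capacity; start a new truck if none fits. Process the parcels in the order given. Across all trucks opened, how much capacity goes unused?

1062

truck 1: place 70 kg, 430 kg left
truck 1: place 90 kg, 340 kg left
truck 1: place 132 kg, 208 kg left
truck 1: place 97 kg, 111 kg left
truck 2: place 256 kg, 244 kg left
truck 3: place 362 kg, 138 kg left
truck 4: place 314 kg, 186 kg left
truck 1: place 53 kg, 58 kg left
truck 2: place 63 kg, 181 kg left
truck 5: place 340 kg, 160 kg left
truck 6: place 343 kg, 157 kg left
truck 2: place 61 kg, 120 kg left
truck 7: place 331 kg, 169 kg left
truck 8: place 313 kg, 187 kg left
truck 1: place 55 kg, 3 kg left
truck 2: place 58 kg, 62 kg left
8 trucks × 500 kg = 4000 kg; used 2938 kg; unused 1062 kg.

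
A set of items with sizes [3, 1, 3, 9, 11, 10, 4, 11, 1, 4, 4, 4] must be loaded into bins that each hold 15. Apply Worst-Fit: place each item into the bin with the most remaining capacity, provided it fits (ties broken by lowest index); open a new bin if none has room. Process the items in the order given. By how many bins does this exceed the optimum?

0

Worst-Fit: [3,1,3,4,4] [9,1,4] [11] [10,4] [11] → 5 bins.
Total size 65; any packing needs at least ⌈65/15⌉ = 5 bins.
So 5 is already optimal.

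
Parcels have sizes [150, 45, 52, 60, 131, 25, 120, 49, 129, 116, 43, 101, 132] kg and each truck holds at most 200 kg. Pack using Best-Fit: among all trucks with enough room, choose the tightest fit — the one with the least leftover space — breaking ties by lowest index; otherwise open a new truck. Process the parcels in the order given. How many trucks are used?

Put 150 kg in truck 1; 50 kg remain.
Put 45 kg in truck 1; 5 kg remain.
Put 52 kg in truck 2; 148 kg remain.
Put 60 kg in truck 2; 88 kg remain.
Put 131 kg in truck 3; 69 kg remain.
Put 25 kg in truck 3; 44 kg remain.
Put 120 kg in truck 4; 80 kg remain.
Put 49 kg in truck 4; 31 kg remain.
Put 129 kg in truck 5; 71 kg remain.
Put 116 kg in truck 6; 84 kg remain.
Put 43 kg in truck 3; 1 kg remain.
Put 101 kg in truck 7; 99 kg remain.
Put 132 kg in truck 8; 68 kg remain.
Final trucks: [150,45] [52,60] [131,25,43] [120,49] [129] [116] [101] [132].

8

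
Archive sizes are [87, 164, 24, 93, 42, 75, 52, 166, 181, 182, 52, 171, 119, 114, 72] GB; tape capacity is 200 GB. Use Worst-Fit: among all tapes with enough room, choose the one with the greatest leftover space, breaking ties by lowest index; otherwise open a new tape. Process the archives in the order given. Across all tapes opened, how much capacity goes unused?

tape 1: place 87 GB, 113 GB left
tape 2: place 164 GB, 36 GB left
tape 1: place 24 GB, 89 GB left
tape 3: place 93 GB, 107 GB left
tape 3: place 42 GB, 65 GB left
tape 1: place 75 GB, 14 GB left
tape 3: place 52 GB, 13 GB left
tape 4: place 166 GB, 34 GB left
tape 5: place 181 GB, 19 GB left
tape 6: place 182 GB, 18 GB left
tape 7: place 52 GB, 148 GB left
tape 8: place 171 GB, 29 GB left
tape 7: place 119 GB, 29 GB left
tape 9: place 114 GB, 86 GB left
tape 9: place 72 GB, 14 GB left
9 tapes × 200 GB = 1800 GB; used 1594 GB; unused 206 GB.

206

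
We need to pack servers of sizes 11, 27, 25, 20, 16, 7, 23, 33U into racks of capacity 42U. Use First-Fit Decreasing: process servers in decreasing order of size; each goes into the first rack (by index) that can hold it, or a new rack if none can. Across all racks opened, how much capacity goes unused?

Sorted descending: 33, 27, 25, 23, 20, 16, 11, 7.
33U → rack 1 (remaining 9U)
27U → rack 2 (remaining 15U)
25U → rack 3 (remaining 17U)
23U → rack 4 (remaining 19U)
20U → rack 5 (remaining 22U)
16U → rack 3 (remaining 1U)
11U → rack 2 (remaining 4U)
7U → rack 1 (remaining 2U)
5 racks × 42U = 210U; used 162U; unused 48U.

48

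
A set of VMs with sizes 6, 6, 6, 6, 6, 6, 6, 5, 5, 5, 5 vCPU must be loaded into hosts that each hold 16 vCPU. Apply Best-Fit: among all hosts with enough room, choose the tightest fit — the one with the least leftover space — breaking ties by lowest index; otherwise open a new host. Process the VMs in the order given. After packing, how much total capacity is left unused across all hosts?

18

host 1: place 6 vCPU, 10 vCPU left
host 1: place 6 vCPU, 4 vCPU left
host 2: place 6 vCPU, 10 vCPU left
host 2: place 6 vCPU, 4 vCPU left
host 3: place 6 vCPU, 10 vCPU left
host 3: place 6 vCPU, 4 vCPU left
host 4: place 6 vCPU, 10 vCPU left
host 4: place 5 vCPU, 5 vCPU left
host 4: place 5 vCPU, 0 vCPU left
host 5: place 5 vCPU, 11 vCPU left
host 5: place 5 vCPU, 6 vCPU left
5 hosts × 16 vCPU = 80 vCPU; used 62 vCPU; unused 18 vCPU.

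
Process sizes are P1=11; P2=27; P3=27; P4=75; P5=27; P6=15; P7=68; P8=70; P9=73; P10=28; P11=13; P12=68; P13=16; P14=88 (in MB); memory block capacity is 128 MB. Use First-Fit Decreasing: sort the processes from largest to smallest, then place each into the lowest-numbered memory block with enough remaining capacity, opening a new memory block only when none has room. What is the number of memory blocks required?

Sorted descending: 88, 75, 73, 70, 68, 68, 28, 27, 27, 27, 16, 15, 13, 11.
memory block 1: place 88 MB, 40 MB left
memory block 2: place 75 MB, 53 MB left
memory block 3: place 73 MB, 55 MB left
memory block 4: place 70 MB, 58 MB left
memory block 5: place 68 MB, 60 MB left
memory block 6: place 68 MB, 60 MB left
memory block 1: place 28 MB, 12 MB left
memory block 2: place 27 MB, 26 MB left
memory block 3: place 27 MB, 28 MB left
memory block 3: place 27 MB, 1 MB left
memory block 2: place 16 MB, 10 MB left
memory block 4: place 15 MB, 43 MB left
memory block 4: place 13 MB, 30 MB left
memory block 1: place 11 MB, 1 MB left
Final memory blocks: [88,28,11] [75,27,16] [73,27,27] [70,15,13] [68] [68].

6 memory blocks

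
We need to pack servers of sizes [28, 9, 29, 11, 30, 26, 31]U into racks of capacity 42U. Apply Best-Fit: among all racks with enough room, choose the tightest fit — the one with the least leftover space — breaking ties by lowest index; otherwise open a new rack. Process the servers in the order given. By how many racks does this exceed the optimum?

Best-Fit: [28,9] [29,11] [30] [26] [31] → 5 racks.
5 servers exceed 21U (half the capacity), and no two of those can share a rack, so at least 5 racks are needed.
So 5 is already optimal.

0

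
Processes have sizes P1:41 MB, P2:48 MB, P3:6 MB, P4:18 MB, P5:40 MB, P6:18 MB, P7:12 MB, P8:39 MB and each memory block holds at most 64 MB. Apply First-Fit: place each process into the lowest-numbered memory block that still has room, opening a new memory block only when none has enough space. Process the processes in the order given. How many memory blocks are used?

4

P1 (41 MB) → memory block 1 (remaining 23 MB)
P2 (48 MB) → memory block 2 (remaining 16 MB)
P3 (6 MB) → memory block 1 (remaining 17 MB)
P4 (18 MB) → memory block 3 (remaining 46 MB)
P5 (40 MB) → memory block 3 (remaining 6 MB)
P6 (18 MB) → memory block 4 (remaining 46 MB)
P7 (12 MB) → memory block 1 (remaining 5 MB)
P8 (39 MB) → memory block 4 (remaining 7 MB)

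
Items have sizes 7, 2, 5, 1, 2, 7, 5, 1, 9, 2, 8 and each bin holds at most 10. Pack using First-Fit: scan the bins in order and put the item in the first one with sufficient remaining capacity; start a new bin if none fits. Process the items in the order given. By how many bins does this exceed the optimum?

First-Fit: [7,2,1] [5,2,1,2] [7] [5] [9] [8] → 6 bins.
Total size 49; any packing needs at least ⌈49/10⌉ = 5 bins.
An optimal packing achieves that bound: [9,1] [8,2] [7,2,1] [7,2] [5,5] → 5 bins.
Excess: 6 − 5 = 1.

1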